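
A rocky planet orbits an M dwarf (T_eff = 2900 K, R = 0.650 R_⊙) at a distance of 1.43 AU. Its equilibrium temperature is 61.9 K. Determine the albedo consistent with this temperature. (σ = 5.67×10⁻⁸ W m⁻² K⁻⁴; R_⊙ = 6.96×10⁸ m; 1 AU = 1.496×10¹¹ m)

R_⋆ = 0.650 × 6.96×10⁸ = 4.52×10⁸ m.
d = 1.43 AU = 2.14×10¹¹ m.
L = 4πR_⋆²σT_⋆⁴ = 4π(4.52×10⁸)² × 5.67×10⁻⁸ × (2900)⁴ = 1.03×10²⁵ W.
S = L/(4πd²) = 17.9 W m⁻².
From T_eq⁴ = S(1−A)/(4σ): 1−A = 4σT_eq⁴/S.
1−A = 4 × 5.67×10⁻⁸ × (61.9)⁴ / 17.9 = 0.186.

A ≈ 0.81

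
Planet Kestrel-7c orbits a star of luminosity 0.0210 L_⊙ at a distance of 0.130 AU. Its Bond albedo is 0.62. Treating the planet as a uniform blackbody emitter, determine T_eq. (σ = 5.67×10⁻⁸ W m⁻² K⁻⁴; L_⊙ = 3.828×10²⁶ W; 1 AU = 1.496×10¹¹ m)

d = 0.130 AU = 1.94×10¹⁰ m.
L = 0.0210 × 3.828×10²⁶ = 8.04×10²⁴ W.
Flux: S = L/(4πd²) = 8.04×10²⁴/(4π×(1.94×10¹⁰)²) = 1690 W m⁻².
Energy balance: absorbed = emitted ⇒ πR²·S(1−A) = 4πR²·σT_eq⁴, so T_eq⁴ = S(1−A)/(4σ).
T_eq = [1690 × 0.38 / (4 × 5.67×10⁻⁸)]^(1/4) = (2.83×10⁹)^(1/4) = 231 K.

T_eq ≈ 231 K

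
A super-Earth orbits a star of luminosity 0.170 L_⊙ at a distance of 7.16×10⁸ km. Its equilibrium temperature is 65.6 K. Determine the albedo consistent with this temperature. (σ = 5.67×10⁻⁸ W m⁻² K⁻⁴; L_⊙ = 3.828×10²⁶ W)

A ≈ 0.58

d = 7.16×10⁸ km = 7.16×10¹¹ m.
L = 0.170 × 3.828×10²⁶ = 6.51×10²⁵ W.
Flux: S = L/(4πd²) = 6.51×10²⁵/(4π×(7.16×10¹¹)²) = 10.1 W m⁻².
From T_eq⁴ = S(1−A)/(4σ): 1−A = 4σT_eq⁴/S.
1−A = 4 × 5.67×10⁻⁸ × (65.6)⁴ / 10.1 = 0.416.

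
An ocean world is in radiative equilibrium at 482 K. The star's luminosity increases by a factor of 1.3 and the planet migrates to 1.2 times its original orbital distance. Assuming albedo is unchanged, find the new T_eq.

T_eq ∝ L^(1/4) · d^(−1/2).
T′ = 482 × 1.3^(1/4) / 1.2^(1/2) = 470 K.

T_eq ≈ 470 K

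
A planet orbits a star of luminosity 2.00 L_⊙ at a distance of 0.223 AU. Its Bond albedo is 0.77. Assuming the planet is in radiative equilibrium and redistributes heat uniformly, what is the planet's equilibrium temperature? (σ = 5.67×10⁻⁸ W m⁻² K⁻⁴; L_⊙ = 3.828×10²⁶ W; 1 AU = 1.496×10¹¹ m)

d = 0.223 AU = 3.34×10¹⁰ m.
L = 2.00 × 3.828×10²⁶ = 7.66×10²⁶ W.
Flux: S = L/(4πd²) = 7.66×10²⁶/(4π×(3.34×10¹⁰)²) = 5.47×10⁴ W m⁻².
Energy balance: absorbed = emitted ⇒ πR²·S(1−A) = 4πR²·σT_eq⁴, so T_eq⁴ = S(1−A)/(4σ).
T_eq = [5.47×10⁴ × 0.23 / (4 × 5.67×10⁻⁸)]^(1/4) = (5.55×10¹⁰)^(1/4) = 485 K.

T_eq ≈ 485 K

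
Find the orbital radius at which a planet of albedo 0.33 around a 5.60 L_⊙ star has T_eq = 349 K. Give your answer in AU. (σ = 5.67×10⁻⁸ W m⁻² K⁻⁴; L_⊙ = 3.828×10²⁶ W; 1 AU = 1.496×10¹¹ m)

d ≈ 1.23 AU

L = 5.60 × 3.828×10²⁶ = 2.14×10²⁷ W.
From T_eq⁴ = L(1−A)/(16πσd²): d = √[L(1−A)/(16πσT_eq⁴)].
d = √[2.14×10²⁷ × 0.67 / (16π × 5.67×10⁻⁸ × (349)⁴)] = 1.84×10¹¹ m = 1.23 AU.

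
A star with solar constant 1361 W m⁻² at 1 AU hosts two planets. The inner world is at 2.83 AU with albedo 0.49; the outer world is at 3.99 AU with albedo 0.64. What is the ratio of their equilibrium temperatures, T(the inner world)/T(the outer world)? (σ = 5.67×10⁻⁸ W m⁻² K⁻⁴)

T₁/T₂ ≈ 1.295

T_eq = [S₀(1−A)/(4σd²)]^(1/4), so T ∝ (1−A)^(1/4) / √d.
T₁ = [1361×0.51/(4×5.67×10⁻⁸×2.83²)]^(1/4) = 139.81 K.
T₂ = [1361×0.36/(4×5.67×10⁻⁸×3.99²)]^(1/4) = 107.93 K.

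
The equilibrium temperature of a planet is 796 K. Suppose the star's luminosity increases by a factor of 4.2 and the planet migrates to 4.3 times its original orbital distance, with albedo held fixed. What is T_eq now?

T_eq ≈ 550 K

T_eq ∝ L^(1/4) · d^(−1/2).
T′ = 796 × 4.2^(1/4) / 4.3^(1/2) = 550 K.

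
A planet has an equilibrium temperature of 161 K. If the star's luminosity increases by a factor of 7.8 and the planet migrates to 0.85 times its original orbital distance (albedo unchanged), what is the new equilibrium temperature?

T_eq ∝ L^(1/4) · d^(−1/2).
T′ = 161 × 7.8^(1/4) / 0.85^(1/2) = 292 K.

T_eq ≈ 292 K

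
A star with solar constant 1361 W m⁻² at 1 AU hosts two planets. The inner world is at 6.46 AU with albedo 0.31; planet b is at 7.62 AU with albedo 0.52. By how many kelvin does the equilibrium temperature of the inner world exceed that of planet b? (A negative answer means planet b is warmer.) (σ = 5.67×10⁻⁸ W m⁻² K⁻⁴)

T_eq = [S₀(1−A)/(4σd²)]^(1/4), so T ∝ (1−A)^(1/4) / √d.
T₁ = [1361×0.69/(4×5.67×10⁻⁸×6.46²)]^(1/4) = 99.80 K.
T₂ = [1361×0.48/(4×5.67×10⁻⁸×7.62²)]^(1/4) = 83.92 K.

ΔT ≈ 15.9 K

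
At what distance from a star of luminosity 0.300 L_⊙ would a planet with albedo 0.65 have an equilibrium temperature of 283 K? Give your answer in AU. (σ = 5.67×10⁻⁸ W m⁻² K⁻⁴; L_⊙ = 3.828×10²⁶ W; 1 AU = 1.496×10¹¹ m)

d ≈ 0.313 AU

L = 0.300 × 3.828×10²⁶ = 1.15×10²⁶ W.
From T_eq⁴ = L(1−A)/(16πσd²): d = √[L(1−A)/(16πσT_eq⁴)].
d = √[1.15×10²⁶ × 0.35 / (16π × 5.67×10⁻⁸ × (283)⁴)] = 4.69×10¹⁰ m = 0.313 AU.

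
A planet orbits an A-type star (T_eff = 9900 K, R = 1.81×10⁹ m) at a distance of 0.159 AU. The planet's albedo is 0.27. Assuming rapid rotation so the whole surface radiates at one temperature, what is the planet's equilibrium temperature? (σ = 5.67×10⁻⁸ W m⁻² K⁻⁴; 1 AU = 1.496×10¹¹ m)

d = 0.159 AU = 2.38×10¹⁰ m.
L = 4πR_⋆²σT_⋆⁴ = 4π(1.81×10⁹)² × 5.67×10⁻⁸ × (9900)⁴ = 2.24×10²⁸ W.
S = L/(4πd²) = 3.15×10⁶ W m⁻².
Energy balance: absorbed = emitted ⇒ πR²·S(1−A) = 4πR²·σT_eq⁴, so T_eq⁴ = S(1−A)/(4σ).
T_eq = [3.15×10⁶ × 0.73 / (4 × 5.67×10⁻⁸)]^(1/4) = (1.02×10¹³)^(1/4) = 1780 K.

T_eq ≈ 1780 K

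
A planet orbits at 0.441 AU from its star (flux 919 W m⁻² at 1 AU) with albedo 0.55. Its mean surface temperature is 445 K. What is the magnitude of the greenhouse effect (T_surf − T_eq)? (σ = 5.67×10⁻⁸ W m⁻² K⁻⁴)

S = 919/0.441² = 4725 W m⁻².
T_eq = [S(1−A)/(4σ)]^(1/4) = [4725×0.45/(4×5.67×10⁻⁸)]^(1/4) = 311.2 K.
ΔT = T_surf − T_eq = 445 − 311.2.

ΔT ≈ 133.8 K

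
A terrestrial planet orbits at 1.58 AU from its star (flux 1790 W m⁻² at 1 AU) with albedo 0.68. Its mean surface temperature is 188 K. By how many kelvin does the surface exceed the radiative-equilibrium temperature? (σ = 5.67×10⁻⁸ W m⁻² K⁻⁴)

ΔT ≈ 9.7 K

S = 1790/1.58² = 717.0 W m⁻².
T_eq = [S(1−A)/(4σ)]^(1/4) = [717.0×0.32/(4×5.67×10⁻⁸)]^(1/4) = 178.3 K.
ΔT = T_surf − T_eq = 188 − 178.3.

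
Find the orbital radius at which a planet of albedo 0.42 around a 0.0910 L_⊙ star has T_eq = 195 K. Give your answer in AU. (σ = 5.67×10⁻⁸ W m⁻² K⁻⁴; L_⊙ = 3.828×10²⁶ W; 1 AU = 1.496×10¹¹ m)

L = 0.0910 × 3.828×10²⁶ = 3.48×10²⁵ W.
From T_eq⁴ = L(1−A)/(16πσd²): d = √[L(1−A)/(16πσT_eq⁴)].
d = √[3.48×10²⁵ × 0.58 / (16π × 5.67×10⁻⁸ × (195)⁴)] = 7.00×10¹⁰ m = 0.468 AU.

d ≈ 0.468 AU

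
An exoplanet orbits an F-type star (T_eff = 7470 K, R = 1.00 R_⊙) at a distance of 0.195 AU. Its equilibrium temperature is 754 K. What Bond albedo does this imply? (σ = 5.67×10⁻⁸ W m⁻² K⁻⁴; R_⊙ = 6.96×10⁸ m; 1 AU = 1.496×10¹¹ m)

R_⋆ = 1.00 × 6.96×10⁸ = 6.96×10⁸ m.
d = 0.195 AU = 2.92×10¹⁰ m.
L = 4πR_⋆²σT_⋆⁴ = 4π(6.96×10⁸)² × 5.67×10⁻⁸ × (7470)⁴ = 1.07×10²⁷ W.
S = L/(4πd²) = 1.00×10⁵ W m⁻².
From T_eq⁴ = S(1−A)/(4σ): 1−A = 4σT_eq⁴/S.
1−A = 4 × 5.67×10⁻⁸ × (754)⁴ / 1.00×10⁵ = 0.729.

A ≈ 0.27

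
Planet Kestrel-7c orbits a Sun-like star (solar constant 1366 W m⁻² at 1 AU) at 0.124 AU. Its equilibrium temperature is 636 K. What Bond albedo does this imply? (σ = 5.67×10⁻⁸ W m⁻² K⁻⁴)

A ≈ 0.58

Flux at 0.124 AU: S = 1366/0.124² = 8.88×10⁴ W m⁻².
From T_eq⁴ = S(1−A)/(4σ): 1−A = 4σT_eq⁴/S.
1−A = 4 × 5.67×10⁻⁸ × (636)⁴ / 8.88×10⁴ = 0.418.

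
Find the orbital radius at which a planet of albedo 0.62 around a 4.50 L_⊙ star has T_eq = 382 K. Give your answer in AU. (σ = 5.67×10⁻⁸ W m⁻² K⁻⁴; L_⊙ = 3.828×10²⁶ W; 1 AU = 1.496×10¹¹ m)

L = 4.50 × 3.828×10²⁶ = 1.72×10²⁷ W.
From T_eq⁴ = L(1−A)/(16πσd²): d = √[L(1−A)/(16πσT_eq⁴)].
d = √[1.72×10²⁷ × 0.38 / (16π × 5.67×10⁻⁸ × (382)⁴)] = 1.04×10¹¹ m = 0.694 AU.

d ≈ 0.694 AU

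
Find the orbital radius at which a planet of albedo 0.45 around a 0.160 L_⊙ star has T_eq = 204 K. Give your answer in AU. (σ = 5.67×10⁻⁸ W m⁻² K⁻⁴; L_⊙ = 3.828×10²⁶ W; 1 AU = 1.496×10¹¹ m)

d ≈ 0.552 AU

L = 0.160 × 3.828×10²⁶ = 6.12×10²⁵ W.
From T_eq⁴ = L(1−A)/(16πσd²): d = √[L(1−A)/(16πσT_eq⁴)].
d = √[6.12×10²⁵ × 0.55 / (16π × 5.67×10⁻⁸ × (204)⁴)] = 8.26×10¹⁰ m = 0.552 AU.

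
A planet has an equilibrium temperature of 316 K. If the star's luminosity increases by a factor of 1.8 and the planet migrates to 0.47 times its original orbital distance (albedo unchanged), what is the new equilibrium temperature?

T_eq ∝ L^(1/4) · d^(−1/2).
T′ = 316 × 1.8^(1/4) / 0.47^(1/2) = 534 K.

T_eq ≈ 534 K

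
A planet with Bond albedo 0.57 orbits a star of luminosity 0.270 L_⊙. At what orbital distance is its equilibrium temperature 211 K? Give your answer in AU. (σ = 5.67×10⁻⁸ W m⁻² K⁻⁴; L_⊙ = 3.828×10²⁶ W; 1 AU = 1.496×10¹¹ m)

d ≈ 0.593 AU

L = 0.270 × 3.828×10²⁶ = 1.03×10²⁶ W.
From T_eq⁴ = L(1−A)/(16πσd²): d = √[L(1−A)/(16πσT_eq⁴)].
d = √[1.03×10²⁶ × 0.43 / (16π × 5.67×10⁻⁸ × (211)⁴)] = 8.87×10¹⁰ m = 0.593 AU.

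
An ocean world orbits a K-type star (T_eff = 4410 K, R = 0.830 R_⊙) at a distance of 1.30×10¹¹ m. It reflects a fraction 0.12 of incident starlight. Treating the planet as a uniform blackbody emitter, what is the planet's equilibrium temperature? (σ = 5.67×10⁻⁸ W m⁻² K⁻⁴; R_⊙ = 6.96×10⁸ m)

R_⋆ = 0.830 × 6.96×10⁸ = 5.78×10⁸ m.
L = 4πR_⋆²σT_⋆⁴ = 4π(5.78×10⁸)² × 5.67×10⁻⁸ × (4410)⁴ = 8.99×10²⁵ W.
S = L/(4πd²) = 423 W m⁻².
Energy balance: absorbed = emitted ⇒ πR²·S(1−A) = 4πR²·σT_eq⁴, so T_eq⁴ = S(1−A)/(4σ).
T_eq = [423 × 0.88 / (4 × 5.67×10⁻⁸)]^(1/4) = (1.64×10⁹)^(1/4) = 201 K.

T_eq ≈ 201 K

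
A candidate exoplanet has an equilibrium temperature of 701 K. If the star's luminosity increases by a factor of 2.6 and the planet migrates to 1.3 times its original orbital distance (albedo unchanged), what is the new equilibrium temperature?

T_eq ≈ 781 K

T_eq ∝ L^(1/4) · d^(−1/2).
T′ = 701 × 2.6^(1/4) / 1.3^(1/2) = 781 K.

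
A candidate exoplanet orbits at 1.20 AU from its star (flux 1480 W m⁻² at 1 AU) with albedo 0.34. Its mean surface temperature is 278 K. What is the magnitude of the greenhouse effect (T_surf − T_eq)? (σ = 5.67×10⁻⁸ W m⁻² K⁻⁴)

S = 1480/1.20² = 1028 W m⁻².
T_eq = [S(1−A)/(4σ)]^(1/4) = [1028×0.66/(4×5.67×10⁻⁸)]^(1/4) = 233.9 K.
ΔT = T_surf − T_eq = 278 − 233.9.

ΔT ≈ 44.1 K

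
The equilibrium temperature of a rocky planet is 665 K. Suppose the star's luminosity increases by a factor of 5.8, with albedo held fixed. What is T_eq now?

T_eq ≈ 1030 K

T_eq ∝ L^(1/4) · d^(−1/2).
T′ = 665 × 5.8^(1/4) = 1030 K.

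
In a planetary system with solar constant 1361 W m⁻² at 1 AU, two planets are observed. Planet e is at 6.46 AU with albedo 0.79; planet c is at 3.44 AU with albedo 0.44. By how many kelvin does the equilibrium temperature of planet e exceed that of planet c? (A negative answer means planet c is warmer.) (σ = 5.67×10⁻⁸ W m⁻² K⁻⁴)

T_eq = [S₀(1−A)/(4σd²)]^(1/4), so T ∝ (1−A)^(1/4) / √d.
T₁ = [1361×0.21/(4×5.67×10⁻⁸×6.46²)]^(1/4) = 74.13 K.
T₂ = [1361×0.56/(4×5.67×10⁻⁸×3.44²)]^(1/4) = 129.81 K.

ΔT ≈ -55.7 K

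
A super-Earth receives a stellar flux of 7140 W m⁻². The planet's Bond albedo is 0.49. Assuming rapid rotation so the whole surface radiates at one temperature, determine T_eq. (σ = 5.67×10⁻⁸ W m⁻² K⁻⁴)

Energy balance: absorbed = emitted ⇒ πR²·S(1−A) = 4πR²·σT_eq⁴, so T_eq⁴ = S(1−A)/(4σ).
T_eq = [7140 × 0.51 / (4 × 5.67×10⁻⁸)]^(1/4) = (1.61×10¹⁰)^(1/4) = 356 K.

T_eq ≈ 356 K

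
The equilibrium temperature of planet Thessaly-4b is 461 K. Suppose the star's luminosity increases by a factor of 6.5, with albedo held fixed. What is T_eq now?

T_eq ∝ L^(1/4) · d^(−1/2).
T′ = 461 × 6.5^(1/4) = 736 K.

T_eq ≈ 736 K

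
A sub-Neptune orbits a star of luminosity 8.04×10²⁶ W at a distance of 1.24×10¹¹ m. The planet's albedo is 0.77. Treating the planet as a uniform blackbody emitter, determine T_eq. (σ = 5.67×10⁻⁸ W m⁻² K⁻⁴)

T_eq ≈ 255 K

Flux: S = L/(4πd²) = 8.04×10²⁶/(4π×(1.24×10¹¹)²) = 4160 W m⁻².
Energy balance: absorbed = emitted ⇒ πR²·S(1−A) = 4πR²·σT_eq⁴, so T_eq⁴ = S(1−A)/(4σ).
T_eq = [4160 × 0.23 / (4 × 5.67×10⁻⁸)]^(1/4) = (4.22×10⁹)^(1/4) = 255 K.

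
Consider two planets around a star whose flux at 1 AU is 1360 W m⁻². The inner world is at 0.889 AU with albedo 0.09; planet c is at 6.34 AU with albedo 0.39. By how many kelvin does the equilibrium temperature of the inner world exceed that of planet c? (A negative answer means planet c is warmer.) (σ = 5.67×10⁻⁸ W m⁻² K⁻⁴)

T_eq = [S₀(1−A)/(4σd²)]^(1/4), so T ∝ (1−A)^(1/4) / √d.
T₁ = [1360×0.91/(4×5.67×10⁻⁸×0.889²)]^(1/4) = 288.26 K.
T₂ = [1360×0.61/(4×5.67×10⁻⁸×6.34²)]^(1/4) = 97.67 K.

ΔT ≈ 190.6 K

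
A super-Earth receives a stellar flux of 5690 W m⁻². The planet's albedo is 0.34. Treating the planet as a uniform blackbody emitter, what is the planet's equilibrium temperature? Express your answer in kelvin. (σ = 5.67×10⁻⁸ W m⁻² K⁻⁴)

T_eq ≈ 359 K

Energy balance: absorbed = emitted ⇒ πR²·S(1−A) = 4πR²·σT_eq⁴, so T_eq⁴ = S(1−A)/(4σ).
T_eq = [5690 × 0.66 / (4 × 5.67×10⁻⁸)]^(1/4) = (1.66×10¹⁰)^(1/4) = 359 K.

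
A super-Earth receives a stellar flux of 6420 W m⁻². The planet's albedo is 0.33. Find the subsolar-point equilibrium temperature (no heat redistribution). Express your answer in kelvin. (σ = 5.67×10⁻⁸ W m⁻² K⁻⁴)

T_ss ≈ 525 K

At the subsolar point the surface absorbs S(1−A) and emits σT⁴ per unit area — no factor of 4, since only the local patch is in balance.
T = [6420 × 0.67 / 5.67×10⁻⁸]^(1/4) = (7.59×10¹⁰)^(1/4) = 525 K.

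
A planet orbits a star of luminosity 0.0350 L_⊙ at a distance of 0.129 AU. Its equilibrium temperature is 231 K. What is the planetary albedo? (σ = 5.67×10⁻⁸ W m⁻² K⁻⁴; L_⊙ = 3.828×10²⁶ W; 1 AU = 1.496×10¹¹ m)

A ≈ 0.77

d = 0.129 AU = 1.93×10¹⁰ m.
L = 0.0350 × 3.828×10²⁶ = 1.34×10²⁵ W.
Flux: S = L/(4πd²) = 1.34×10²⁵/(4π×(1.93×10¹⁰)²) = 2860 W m⁻².
From T_eq⁴ = S(1−A)/(4σ): 1−A = 4σT_eq⁴/S.
1−A = 4 × 5.67×10⁻⁸ × (231)⁴ / 2860 = 0.226.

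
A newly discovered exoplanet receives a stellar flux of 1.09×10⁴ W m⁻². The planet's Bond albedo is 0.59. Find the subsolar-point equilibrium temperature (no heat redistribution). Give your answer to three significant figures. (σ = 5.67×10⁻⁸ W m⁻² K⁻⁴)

At the subsolar point the surface absorbs S(1−A) and emits σT⁴ per unit area — no factor of 4, since only the local patch is in balance.
T = [1.09×10⁴ × 0.41 / 5.67×10⁻⁸]^(1/4) = (7.88×10¹⁰)^(1/4) = 530 K.

T_ss ≈ 530 K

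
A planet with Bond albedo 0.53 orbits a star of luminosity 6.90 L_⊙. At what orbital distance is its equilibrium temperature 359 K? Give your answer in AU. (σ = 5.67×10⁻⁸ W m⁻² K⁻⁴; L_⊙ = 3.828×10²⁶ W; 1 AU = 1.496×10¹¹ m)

L = 6.90 × 3.828×10²⁶ = 2.64×10²⁷ W.
From T_eq⁴ = L(1−A)/(16πσd²): d = √[L(1−A)/(16πσT_eq⁴)].
d = √[2.64×10²⁷ × 0.47 / (16π × 5.67×10⁻⁸ × (359)⁴)] = 1.62×10¹¹ m = 1.08 AU.

d ≈ 1.08 AU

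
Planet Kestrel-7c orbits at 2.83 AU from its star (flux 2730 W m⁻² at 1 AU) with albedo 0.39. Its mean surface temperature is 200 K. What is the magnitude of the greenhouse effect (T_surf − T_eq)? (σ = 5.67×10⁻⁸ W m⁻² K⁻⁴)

S = 2730/2.83² = 340.9 W m⁻².
T_eq = [S(1−A)/(4σ)]^(1/4) = [340.9×0.61/(4×5.67×10⁻⁸)]^(1/4) = 174.0 K.
ΔT = T_surf − T_eq = 200 − 174.0.

ΔT ≈ 26.0 K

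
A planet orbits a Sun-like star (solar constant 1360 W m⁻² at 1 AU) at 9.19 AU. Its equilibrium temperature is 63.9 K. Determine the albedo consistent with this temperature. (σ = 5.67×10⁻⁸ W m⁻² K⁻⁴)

Flux at 9.19 AU: S = 1360/9.19² = 16.1 W m⁻².
From T_eq⁴ = S(1−A)/(4σ): 1−A = 4σT_eq⁴/S.
1−A = 4 × 5.67×10⁻⁸ × (63.9)⁴ / 16.1 = 0.235.

A ≈ 0.77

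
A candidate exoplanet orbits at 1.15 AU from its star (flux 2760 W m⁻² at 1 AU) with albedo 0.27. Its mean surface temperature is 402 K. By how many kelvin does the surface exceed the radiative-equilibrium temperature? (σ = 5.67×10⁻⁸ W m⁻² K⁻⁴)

ΔT ≈ 115.7 K

S = 2760/1.15² = 2087 W m⁻².
T_eq = [S(1−A)/(4σ)]^(1/4) = [2087×0.73/(4×5.67×10⁻⁸)]^(1/4) = 286.3 K.
ΔT = T_surf − T_eq = 402 − 286.3.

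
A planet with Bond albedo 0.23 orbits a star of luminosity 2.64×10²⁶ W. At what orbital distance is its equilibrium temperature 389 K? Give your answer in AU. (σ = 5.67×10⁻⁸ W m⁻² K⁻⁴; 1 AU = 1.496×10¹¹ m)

d ≈ 0.373 AU

From T_eq⁴ = L(1−A)/(16πσd²): d = √[L(1−A)/(16πσT_eq⁴)].
d = √[2.64×10²⁶ × 0.77 / (16π × 5.67×10⁻⁸ × (389)⁴)] = 5.58×10¹⁰ m = 0.373 AU.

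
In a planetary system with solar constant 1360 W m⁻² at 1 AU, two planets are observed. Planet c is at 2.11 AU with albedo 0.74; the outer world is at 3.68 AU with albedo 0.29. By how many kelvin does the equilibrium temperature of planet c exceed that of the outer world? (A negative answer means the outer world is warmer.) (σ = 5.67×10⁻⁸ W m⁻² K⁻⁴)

ΔT ≈ 3.6 K

T_eq = [S₀(1−A)/(4σd²)]^(1/4), so T ∝ (1−A)^(1/4) / √d.
T₁ = [1360×0.26/(4×5.67×10⁻⁸×2.11²)]^(1/4) = 136.80 K.
T₂ = [1360×0.71/(4×5.67×10⁻⁸×3.68²)]^(1/4) = 133.16 K.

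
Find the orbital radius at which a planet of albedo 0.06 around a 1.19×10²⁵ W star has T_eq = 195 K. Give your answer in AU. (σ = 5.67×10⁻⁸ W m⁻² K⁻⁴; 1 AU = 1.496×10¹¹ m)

From T_eq⁴ = L(1−A)/(16πσd²): d = √[L(1−A)/(16πσT_eq⁴)].
d = √[1.19×10²⁵ × 0.94 / (16π × 5.67×10⁻⁸ × (195)⁴)] = 5.21×10¹⁰ m = 0.348 AU.

d ≈ 0.348 AU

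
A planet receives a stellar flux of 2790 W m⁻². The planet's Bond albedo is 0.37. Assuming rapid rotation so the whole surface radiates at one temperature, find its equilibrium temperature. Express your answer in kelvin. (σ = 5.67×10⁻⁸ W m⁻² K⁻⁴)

T_eq ≈ 297 K

Energy balance: absorbed = emitted ⇒ πR²·S(1−A) = 4πR²·σT_eq⁴, so T_eq⁴ = S(1−A)/(4σ).
T_eq = [2790 × 0.63 / (4 × 5.67×10⁻⁸)]^(1/4) = (7.75×10⁹)^(1/4) = 297 K.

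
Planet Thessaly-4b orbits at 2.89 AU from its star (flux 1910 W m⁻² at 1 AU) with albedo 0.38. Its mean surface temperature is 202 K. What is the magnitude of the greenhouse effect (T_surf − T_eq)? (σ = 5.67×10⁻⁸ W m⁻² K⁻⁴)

ΔT ≈ 43.9 K

S = 1910/2.89² = 228.7 W m⁻².
T_eq = [S(1−A)/(4σ)]^(1/4) = [228.7×0.62/(4×5.67×10⁻⁸)]^(1/4) = 158.1 K.
ΔT = T_surf − T_eq = 202 − 158.1.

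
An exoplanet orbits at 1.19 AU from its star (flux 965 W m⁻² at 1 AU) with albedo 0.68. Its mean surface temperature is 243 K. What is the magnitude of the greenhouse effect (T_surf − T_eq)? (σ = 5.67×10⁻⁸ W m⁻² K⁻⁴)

ΔT ≈ 66.9 K

S = 965/1.19² = 681.4 W m⁻².
T_eq = [S(1−A)/(4σ)]^(1/4) = [681.4×0.32/(4×5.67×10⁻⁸)]^(1/4) = 176.1 K.
ΔT = T_surf − T_eq = 243 − 176.1.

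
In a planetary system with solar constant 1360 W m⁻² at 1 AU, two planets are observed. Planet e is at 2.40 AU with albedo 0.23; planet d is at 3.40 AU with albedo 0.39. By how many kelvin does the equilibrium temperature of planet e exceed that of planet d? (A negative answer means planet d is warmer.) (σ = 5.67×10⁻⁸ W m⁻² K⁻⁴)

T_eq = [S₀(1−A)/(4σd²)]^(1/4), so T ∝ (1−A)^(1/4) / √d.
T₁ = [1360×0.77/(4×5.67×10⁻⁸×2.40²)]^(1/4) = 168.26 K.
T₂ = [1360×0.61/(4×5.67×10⁻⁸×3.40²)]^(1/4) = 133.37 K.

ΔT ≈ 34.9 K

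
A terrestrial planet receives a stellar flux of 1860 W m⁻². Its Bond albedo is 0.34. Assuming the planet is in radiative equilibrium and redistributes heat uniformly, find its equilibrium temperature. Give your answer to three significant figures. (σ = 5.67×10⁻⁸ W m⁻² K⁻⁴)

Energy balance: absorbed = emitted ⇒ πR²·S(1−A) = 4πR²·σT_eq⁴, so T_eq⁴ = S(1−A)/(4σ).
T_eq = [1860 × 0.66 / (4 × 5.67×10⁻⁸)]^(1/4) = (5.41×10⁹)^(1/4) = 271 K.

T_eq ≈ 271 K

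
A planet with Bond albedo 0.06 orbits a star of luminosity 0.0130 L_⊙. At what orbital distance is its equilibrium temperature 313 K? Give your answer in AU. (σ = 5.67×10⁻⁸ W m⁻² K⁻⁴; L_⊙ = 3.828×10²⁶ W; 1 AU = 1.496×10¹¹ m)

L = 0.0130 × 3.828×10²⁶ = 4.98×10²⁴ W.
From T_eq⁴ = L(1−A)/(16πσd²): d = √[L(1−A)/(16πσT_eq⁴)].
d = √[4.98×10²⁴ × 0.94 / (16π × 5.67×10⁻⁸ × (313)⁴)] = 1.31×10¹⁰ m = 0.0874 AU.

d ≈ 0.0874 AU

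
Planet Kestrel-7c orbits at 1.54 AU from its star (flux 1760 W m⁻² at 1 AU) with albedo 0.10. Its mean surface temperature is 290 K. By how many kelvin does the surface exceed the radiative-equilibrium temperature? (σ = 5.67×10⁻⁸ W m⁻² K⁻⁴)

S = 1760/1.54² = 742.1 W m⁻².
T_eq = [S(1−A)/(4σ)]^(1/4) = [742.1×0.90/(4×5.67×10⁻⁸)]^(1/4) = 233.0 K.
ΔT = T_surf − T_eq = 290 − 233.0.

ΔT ≈ 57.0 K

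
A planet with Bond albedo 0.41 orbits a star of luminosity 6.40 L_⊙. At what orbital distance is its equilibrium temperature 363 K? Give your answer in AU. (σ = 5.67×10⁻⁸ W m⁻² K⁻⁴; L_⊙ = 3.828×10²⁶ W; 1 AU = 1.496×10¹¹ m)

L = 6.40 × 3.828×10²⁶ = 2.45×10²⁷ W.
From T_eq⁴ = L(1−A)/(16πσd²): d = √[L(1−A)/(16πσT_eq⁴)].
d = √[2.45×10²⁷ × 0.59 / (16π × 5.67×10⁻⁸ × (363)⁴)] = 1.71×10¹¹ m = 1.14 AU.

d ≈ 1.14 AU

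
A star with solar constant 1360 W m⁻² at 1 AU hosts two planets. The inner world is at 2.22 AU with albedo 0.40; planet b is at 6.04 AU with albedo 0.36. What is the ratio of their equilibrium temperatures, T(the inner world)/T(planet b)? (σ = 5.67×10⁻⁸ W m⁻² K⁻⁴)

T_eq = [S₀(1−A)/(4σd²)]^(1/4), so T ∝ (1−A)^(1/4) / √d.
T₁ = [1360×0.60/(4×5.67×10⁻⁸×2.22²)]^(1/4) = 164.37 K.
T₂ = [1360×0.64/(4×5.67×10⁻⁸×6.04²)]^(1/4) = 101.27 K.

T₁/T₂ ≈ 1.623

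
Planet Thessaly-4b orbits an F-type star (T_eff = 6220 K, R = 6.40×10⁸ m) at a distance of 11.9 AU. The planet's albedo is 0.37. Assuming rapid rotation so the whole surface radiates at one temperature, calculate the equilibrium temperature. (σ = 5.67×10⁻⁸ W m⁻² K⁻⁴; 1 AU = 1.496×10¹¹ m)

T_eq ≈ 74.3 K

d = 11.9 AU = 1.78×10¹² m.
L = 4πR_⋆²σT_⋆⁴ = 4π(6.40×10⁸)² × 5.67×10⁻⁸ × (6220)⁴ = 4.37×10²⁶ W.
S = L/(4πd²) = 11.0 W m⁻².
Energy balance: absorbed = emitted ⇒ πR²·S(1−A) = 4πR²·σT_eq⁴, so T_eq⁴ = S(1−A)/(4σ).
T_eq = [11.0 × 0.63 / (4 × 5.67×10⁻⁸)]^(1/4) = (3.05×10⁷)^(1/4) = 74.3 K.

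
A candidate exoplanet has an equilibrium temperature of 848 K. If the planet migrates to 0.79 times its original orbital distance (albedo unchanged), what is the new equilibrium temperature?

T_eq ≈ 954 K

T_eq ∝ L^(1/4) · d^(−1/2).
T′ = 848 / 0.79^(1/2) = 954 K.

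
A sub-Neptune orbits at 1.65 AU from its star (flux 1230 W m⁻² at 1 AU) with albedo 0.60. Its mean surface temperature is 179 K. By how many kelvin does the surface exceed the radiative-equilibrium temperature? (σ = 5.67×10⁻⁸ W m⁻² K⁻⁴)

ΔT ≈ 11.0 K

S = 1230/1.65² = 451.8 W m⁻².
T_eq = [S(1−A)/(4σ)]^(1/4) = [451.8×0.40/(4×5.67×10⁻⁸)]^(1/4) = 168.0 K.
ΔT = T_surf − T_eq = 179 − 168.0.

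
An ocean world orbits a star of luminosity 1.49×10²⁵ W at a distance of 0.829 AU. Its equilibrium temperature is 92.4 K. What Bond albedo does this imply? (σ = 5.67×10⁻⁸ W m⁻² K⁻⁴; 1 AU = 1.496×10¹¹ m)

A ≈ 0.79

d = 0.829 AU = 1.24×10¹¹ m.
Flux: S = L/(4πd²) = 1.49×10²⁵/(4π×(1.24×10¹¹)²) = 77.1 W m⁻².
From T_eq⁴ = S(1−A)/(4σ): 1−A = 4σT_eq⁴/S.
1−A = 4 × 5.67×10⁻⁸ × (92.4)⁴ / 77.1 = 0.214.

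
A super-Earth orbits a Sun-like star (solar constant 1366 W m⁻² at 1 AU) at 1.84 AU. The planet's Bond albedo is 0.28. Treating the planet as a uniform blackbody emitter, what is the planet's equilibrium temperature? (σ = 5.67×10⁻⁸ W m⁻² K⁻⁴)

Flux at 1.84 AU: S = 1366/1.84² = 403 W m⁻².
Energy balance: absorbed = emitted ⇒ πR²·S(1−A) = 4πR²·σT_eq⁴, so T_eq⁴ = S(1−A)/(4σ).
T_eq = [403 × 0.72 / (4 × 5.67×10⁻⁸)]^(1/4) = (1.28×10⁹)^(1/4) = 189 K.

T_eq ≈ 189 K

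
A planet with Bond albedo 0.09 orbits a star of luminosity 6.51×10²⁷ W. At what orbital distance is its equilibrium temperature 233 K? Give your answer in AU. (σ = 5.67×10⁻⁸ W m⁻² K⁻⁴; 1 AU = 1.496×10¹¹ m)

From T_eq⁴ = L(1−A)/(16πσd²): d = √[L(1−A)/(16πσT_eq⁴)].
d = √[6.51×10²⁷ × 0.91 / (16π × 5.67×10⁻⁸ × (233)⁴)] = 8.40×10¹¹ m = 5.61 AU.

d ≈ 5.61 AU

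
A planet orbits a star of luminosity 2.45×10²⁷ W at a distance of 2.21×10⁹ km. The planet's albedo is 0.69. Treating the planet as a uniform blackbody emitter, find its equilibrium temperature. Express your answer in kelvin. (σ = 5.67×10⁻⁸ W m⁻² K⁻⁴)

T_eq ≈ 85.9 K

d = 2.21×10⁹ km = 2.21×10¹² m.
Flux: S = L/(4πd²) = 2.45×10²⁷/(4π×(2.21×10¹²)²) = 39.9 W m⁻².
Energy balance: absorbed = emitted ⇒ πR²·S(1−A) = 4πR²·σT_eq⁴, so T_eq⁴ = S(1−A)/(4σ).
T_eq = [39.9 × 0.31 / (4 × 5.67×10⁻⁸)]^(1/4) = (5.46×10⁷)^(1/4) = 85.9 K.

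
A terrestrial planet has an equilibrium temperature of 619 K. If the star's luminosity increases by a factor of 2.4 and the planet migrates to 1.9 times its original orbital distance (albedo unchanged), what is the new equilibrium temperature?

T_eq ∝ L^(1/4) · d^(−1/2).
T′ = 619 × 2.4^(1/4) / 1.9^(1/2) = 559 K.

T_eq ≈ 559 K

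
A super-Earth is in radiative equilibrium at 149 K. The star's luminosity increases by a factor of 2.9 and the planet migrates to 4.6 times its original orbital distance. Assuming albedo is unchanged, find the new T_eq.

T_eq ≈ 90.7 K

T_eq ∝ L^(1/4) · d^(−1/2).
T′ = 149 × 2.9^(1/4) / 4.6^(1/2) = 90.7 K.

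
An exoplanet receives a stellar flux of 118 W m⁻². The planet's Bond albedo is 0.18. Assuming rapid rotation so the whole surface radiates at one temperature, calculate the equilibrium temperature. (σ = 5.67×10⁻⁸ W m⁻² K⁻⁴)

T_eq ≈ 144 K

Energy balance: absorbed = emitted ⇒ πR²·S(1−A) = 4πR²·σT_eq⁴, so T_eq⁴ = S(1−A)/(4σ).
T_eq = [118 × 0.82 / (4 × 5.67×10⁻⁸)]^(1/4) = (4.27×10⁸)^(1/4) = 144 K.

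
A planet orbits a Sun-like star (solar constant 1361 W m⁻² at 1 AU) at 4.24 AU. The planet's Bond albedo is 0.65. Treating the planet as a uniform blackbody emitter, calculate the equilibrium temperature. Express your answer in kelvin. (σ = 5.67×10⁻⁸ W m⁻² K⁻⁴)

Flux at 4.24 AU: S = 1361/4.24² = 75.7 W m⁻².
Energy balance: absorbed = emitted ⇒ πR²·S(1−A) = 4πR²·σT_eq⁴, so T_eq⁴ = S(1−A)/(4σ).
T_eq = [75.7 × 0.35 / (4 × 5.67×10⁻⁸)]^(1/4) = (1.17×10⁸)^(1/4) = 104 K.

T_eq ≈ 104 K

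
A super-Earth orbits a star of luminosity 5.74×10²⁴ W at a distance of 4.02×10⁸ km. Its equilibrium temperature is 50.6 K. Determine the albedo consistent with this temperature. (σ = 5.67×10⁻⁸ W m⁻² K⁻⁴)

A ≈ 0.47

d = 4.02×10⁸ km = 4.02×10¹¹ m.
Flux: S = L/(4πd²) = 5.74×10²⁴/(4π×(4.02×10¹¹)²) = 2.83 W m⁻².
From T_eq⁴ = S(1−A)/(4σ): 1−A = 4σT_eq⁴/S.
1−A = 4 × 5.67×10⁻⁸ × (50.6)⁴ / 2.83 = 0.526.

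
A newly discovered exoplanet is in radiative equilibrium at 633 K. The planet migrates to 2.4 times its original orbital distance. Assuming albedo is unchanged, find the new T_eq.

T_eq ∝ L^(1/4) · d^(−1/2).
T′ = 633 / 2.4^(1/2) = 409 K.

T_eq ≈ 409 K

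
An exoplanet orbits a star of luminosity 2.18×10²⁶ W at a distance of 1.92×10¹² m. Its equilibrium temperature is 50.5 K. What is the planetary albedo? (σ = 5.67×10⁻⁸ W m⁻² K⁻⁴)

A ≈ 0.69

Flux: S = L/(4πd²) = 2.18×10²⁶/(4π×(1.92×10¹²)²) = 4.71 W m⁻².
From T_eq⁴ = S(1−A)/(4σ): 1−A = 4σT_eq⁴/S.
1−A = 4 × 5.67×10⁻⁸ × (50.5)⁴ / 4.71 = 0.313.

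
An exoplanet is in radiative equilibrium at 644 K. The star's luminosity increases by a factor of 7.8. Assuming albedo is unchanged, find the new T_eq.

T_eq ∝ L^(1/4) · d^(−1/2).
T′ = 644 × 7.8^(1/4) = 1080 K.

T_eq ≈ 1080 K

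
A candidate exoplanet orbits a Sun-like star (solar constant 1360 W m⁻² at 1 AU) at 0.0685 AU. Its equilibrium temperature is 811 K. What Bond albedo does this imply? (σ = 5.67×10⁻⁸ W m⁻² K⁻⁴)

Flux at 0.0685 AU: S = 1360/0.0685² = 2.90×10⁵ W m⁻².
From T_eq⁴ = S(1−A)/(4σ): 1−A = 4σT_eq⁴/S.
1−A = 4 × 5.67×10⁻⁸ × (811)⁴ / 2.90×10⁵ = 0.339.

A ≈ 0.66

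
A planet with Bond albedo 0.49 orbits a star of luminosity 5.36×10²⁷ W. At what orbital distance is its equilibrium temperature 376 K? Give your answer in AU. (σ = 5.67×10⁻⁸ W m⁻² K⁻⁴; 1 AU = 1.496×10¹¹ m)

d ≈ 1.46 AU

From T_eq⁴ = L(1−A)/(16πσd²): d = √[L(1−A)/(16πσT_eq⁴)].
d = √[5.36×10²⁷ × 0.51 / (16π × 5.67×10⁻⁸ × (376)⁴)] = 2.19×10¹¹ m = 1.46 AU.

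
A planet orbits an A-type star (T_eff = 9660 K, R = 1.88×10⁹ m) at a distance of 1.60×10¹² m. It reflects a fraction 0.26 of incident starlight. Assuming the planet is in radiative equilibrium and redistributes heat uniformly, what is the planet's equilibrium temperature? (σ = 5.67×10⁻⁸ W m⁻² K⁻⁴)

L = 4πR_⋆²σT_⋆⁴ = 4π(1.88×10⁹)² × 5.67×10⁻⁸ × (9660)⁴ = 2.19×10²⁸ W.
S = L/(4πd²) = 682 W m⁻².
Energy balance: absorbed = emitted ⇒ πR²·S(1−A) = 4πR²·σT_eq⁴, so T_eq⁴ = S(1−A)/(4σ).
T_eq = [682 × 0.74 / (4 × 5.67×10⁻⁸)]^(1/4) = (2.22×10⁹)^(1/4) = 217 K.

T_eq ≈ 217 K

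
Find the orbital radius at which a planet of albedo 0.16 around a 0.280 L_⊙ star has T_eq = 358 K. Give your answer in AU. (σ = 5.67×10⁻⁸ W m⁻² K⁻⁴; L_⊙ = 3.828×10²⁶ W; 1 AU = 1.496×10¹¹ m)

d ≈ 0.293 AU

L = 0.280 × 3.828×10²⁶ = 1.07×10²⁶ W.
From T_eq⁴ = L(1−A)/(16πσd²): d = √[L(1−A)/(16πσT_eq⁴)].
d = √[1.07×10²⁶ × 0.84 / (16π × 5.67×10⁻⁸ × (358)⁴)] = 4.39×10¹⁰ m = 0.293 AU.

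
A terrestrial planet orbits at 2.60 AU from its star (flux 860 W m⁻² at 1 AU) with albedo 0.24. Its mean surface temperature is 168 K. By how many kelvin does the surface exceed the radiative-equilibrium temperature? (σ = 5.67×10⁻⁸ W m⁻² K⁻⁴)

S = 860/2.60² = 127.2 W m⁻².
T_eq = [S(1−A)/(4σ)]^(1/4) = [127.2×0.76/(4×5.67×10⁻⁸)]^(1/4) = 143.7 K.
ΔT = T_surf − T_eq = 168 − 143.7.

ΔT ≈ 24.3 K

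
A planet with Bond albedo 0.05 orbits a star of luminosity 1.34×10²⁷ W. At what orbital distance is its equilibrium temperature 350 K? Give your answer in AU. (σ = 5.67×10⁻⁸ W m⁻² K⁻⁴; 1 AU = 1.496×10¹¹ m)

d ≈ 1.15 AU

From T_eq⁴ = L(1−A)/(16πσd²): d = √[L(1−A)/(16πσT_eq⁴)].
d = √[1.34×10²⁷ × 0.95 / (16π × 5.67×10⁻⁸ × (350)⁴)] = 1.73×10¹¹ m = 1.15 AU.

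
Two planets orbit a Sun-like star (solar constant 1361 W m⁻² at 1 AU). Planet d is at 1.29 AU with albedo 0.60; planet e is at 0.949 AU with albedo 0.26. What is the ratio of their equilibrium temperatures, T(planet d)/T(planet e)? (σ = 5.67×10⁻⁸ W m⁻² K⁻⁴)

T_eq = [S₀(1−A)/(4σd²)]^(1/4), so T ∝ (1−A)^(1/4) / √d.
T₁ = [1361×0.40/(4×5.67×10⁻⁸×1.29²)]^(1/4) = 194.88 K.
T₂ = [1361×0.74/(4×5.67×10⁻⁸×0.949²)]^(1/4) = 264.99 K.

T₁/T₂ ≈ 0.735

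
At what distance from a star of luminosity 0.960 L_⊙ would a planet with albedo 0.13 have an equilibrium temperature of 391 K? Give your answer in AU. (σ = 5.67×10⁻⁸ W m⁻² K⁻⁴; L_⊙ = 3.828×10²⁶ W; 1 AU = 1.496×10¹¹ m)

L = 0.960 × 3.828×10²⁶ = 3.67×10²⁶ W.
From T_eq⁴ = L(1−A)/(16πσd²): d = √[L(1−A)/(16πσT_eq⁴)].
d = √[3.67×10²⁶ × 0.87 / (16π × 5.67×10⁻⁸ × (391)⁴)] = 6.93×10¹⁰ m = 0.463 AU.

d ≈ 0.463 AU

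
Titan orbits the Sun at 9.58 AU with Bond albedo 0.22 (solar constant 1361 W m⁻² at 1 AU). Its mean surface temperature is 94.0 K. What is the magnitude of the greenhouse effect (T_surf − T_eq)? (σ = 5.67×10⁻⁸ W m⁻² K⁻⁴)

S = 1361/9.58² = 14.83 W m⁻².
T_eq = [S(1−A)/(4σ)]^(1/4) = [14.83×0.78/(4×5.67×10⁻⁸)]^(1/4) = 84.5 K.
ΔT = T_surf − T_eq = 94 − 84.5.

ΔT ≈ 9.5 K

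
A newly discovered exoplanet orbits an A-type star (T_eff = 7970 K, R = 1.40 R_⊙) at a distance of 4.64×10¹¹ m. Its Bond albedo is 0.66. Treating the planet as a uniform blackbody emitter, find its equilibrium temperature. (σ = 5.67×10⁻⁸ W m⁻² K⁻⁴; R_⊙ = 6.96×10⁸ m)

T_eq ≈ 197 K

R_⋆ = 1.40 × 6.96×10⁸ = 9.74×10⁸ m.
L = 4πR_⋆²σT_⋆⁴ = 4π(9.74×10⁸)² × 5.67×10⁻⁸ × (7970)⁴ = 2.73×10²⁷ W.
S = L/(4πd²) = 1010 W m⁻².
Energy balance: absorbed = emitted ⇒ πR²·S(1−A) = 4πR²·σT_eq⁴, so T_eq⁴ = S(1−A)/(4σ).
T_eq = [1010 × 0.34 / (4 × 5.67×10⁻⁸)]^(1/4) = (1.51×10⁹)^(1/4) = 197 K.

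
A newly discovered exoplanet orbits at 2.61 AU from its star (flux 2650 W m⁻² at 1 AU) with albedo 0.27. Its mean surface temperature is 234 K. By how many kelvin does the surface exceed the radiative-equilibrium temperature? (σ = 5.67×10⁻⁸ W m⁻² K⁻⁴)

S = 2650/2.61² = 389.0 W m⁻².
T_eq = [S(1−A)/(4σ)]^(1/4) = [389.0×0.73/(4×5.67×10⁻⁸)]^(1/4) = 188.1 K.
ΔT = T_surf − T_eq = 234 − 188.1.

ΔT ≈ 45.9 K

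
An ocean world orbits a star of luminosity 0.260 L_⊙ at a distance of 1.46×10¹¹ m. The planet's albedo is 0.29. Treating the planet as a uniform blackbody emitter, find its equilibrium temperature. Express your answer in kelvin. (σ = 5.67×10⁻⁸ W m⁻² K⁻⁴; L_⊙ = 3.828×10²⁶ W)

L = 0.260 × 3.828×10²⁶ = 9.95×10²⁵ W.
Flux: S = L/(4πd²) = 9.95×10²⁵/(4π×(1.46×10¹¹)²) = 372 W m⁻².
Energy balance: absorbed = emitted ⇒ πR²·S(1−A) = 4πR²·σT_eq⁴, so T_eq⁴ = S(1−A)/(4σ).
T_eq = [372 × 0.71 / (4 × 5.67×10⁻⁸)]^(1/4) = (1.16×10⁹)^(1/4) = 185 K.

T_eq ≈ 185 K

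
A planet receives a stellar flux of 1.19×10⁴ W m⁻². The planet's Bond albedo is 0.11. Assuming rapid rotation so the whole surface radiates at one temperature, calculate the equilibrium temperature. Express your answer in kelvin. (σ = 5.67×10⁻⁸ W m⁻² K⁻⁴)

T_eq ≈ 465 K

Energy balance: absorbed = emitted ⇒ πR²·S(1−A) = 4πR²·σT_eq⁴, so T_eq⁴ = S(1−A)/(4σ).
T_eq = [1.19×10⁴ × 0.89 / (4 × 5.67×10⁻⁸)]^(1/4) = (4.67×10¹⁰)^(1/4) = 465 K.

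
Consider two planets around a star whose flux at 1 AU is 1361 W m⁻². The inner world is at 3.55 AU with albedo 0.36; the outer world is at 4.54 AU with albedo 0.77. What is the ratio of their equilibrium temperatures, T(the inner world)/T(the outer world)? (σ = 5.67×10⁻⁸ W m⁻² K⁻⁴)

T₁/T₂ ≈ 1.461

T_eq = [S₀(1−A)/(4σd²)]^(1/4), so T ∝ (1−A)^(1/4) / √d.
T₁ = [1361×0.64/(4×5.67×10⁻⁸×3.55²)]^(1/4) = 132.12 K.
T₂ = [1361×0.23/(4×5.67×10⁻⁸×4.54²)]^(1/4) = 90.46 K.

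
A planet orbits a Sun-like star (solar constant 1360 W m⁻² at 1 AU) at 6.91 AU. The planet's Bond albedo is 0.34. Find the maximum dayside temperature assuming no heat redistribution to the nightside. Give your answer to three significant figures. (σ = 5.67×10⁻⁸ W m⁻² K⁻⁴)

Flux at 6.91 AU: S = 1360/6.91² = 28.5 W m⁻².
With no redistribution each surface element balances locally: S(1−A) = σT⁴.
T = [28.5 × 0.66 / 5.67×10⁻⁸]^(1/4) = (3.32×10⁸)^(1/4) = 135 K.

T_ss ≈ 135 K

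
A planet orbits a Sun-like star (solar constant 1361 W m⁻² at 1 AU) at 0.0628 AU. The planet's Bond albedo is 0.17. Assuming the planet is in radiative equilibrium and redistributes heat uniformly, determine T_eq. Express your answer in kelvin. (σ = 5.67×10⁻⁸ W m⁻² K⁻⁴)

T_eq ≈ 1060 K

Flux at 0.0628 AU: S = 1361/0.0628² = 3.45×10⁵ W m⁻².
Energy balance: absorbed = emitted ⇒ πR²·S(1−A) = 4πR²·σT_eq⁴, so T_eq⁴ = S(1−A)/(4σ).
T_eq = [3.45×10⁵ × 0.83 / (4 × 5.67×10⁻⁸)]^(1/4) = (1.26×10¹²)^(1/4) = 1060 K.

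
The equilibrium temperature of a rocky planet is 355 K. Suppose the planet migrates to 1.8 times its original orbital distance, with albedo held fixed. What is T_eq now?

T_eq ≈ 265 K

T_eq ∝ L^(1/4) · d^(−1/2).
T′ = 355 / 1.8^(1/2) = 265 K.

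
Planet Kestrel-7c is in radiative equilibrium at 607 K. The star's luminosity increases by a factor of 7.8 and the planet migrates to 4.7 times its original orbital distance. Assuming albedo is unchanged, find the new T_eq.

T_eq ≈ 468 K

T_eq ∝ L^(1/4) · d^(−1/2).
T′ = 607 × 7.8^(1/4) / 4.7^(1/2) = 468 K.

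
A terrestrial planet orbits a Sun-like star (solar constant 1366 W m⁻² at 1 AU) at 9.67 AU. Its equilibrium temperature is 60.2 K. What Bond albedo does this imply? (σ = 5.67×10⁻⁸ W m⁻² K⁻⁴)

A ≈ 0.80

Flux at 9.67 AU: S = 1366/9.67² = 14.6 W m⁻².
From T_eq⁴ = S(1−A)/(4σ): 1−A = 4σT_eq⁴/S.
1−A = 4 × 5.67×10⁻⁸ × (60.2)⁴ / 14.6 = 0.204.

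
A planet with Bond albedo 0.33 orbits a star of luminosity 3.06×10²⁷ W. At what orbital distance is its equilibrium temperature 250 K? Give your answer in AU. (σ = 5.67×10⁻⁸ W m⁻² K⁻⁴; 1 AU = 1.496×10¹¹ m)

d ≈ 2.87 AU

From T_eq⁴ = L(1−A)/(16πσd²): d = √[L(1−A)/(16πσT_eq⁴)].
d = √[3.06×10²⁷ × 0.67 / (16π × 5.67×10⁻⁸ × (250)⁴)] = 4.29×10¹¹ m = 2.87 AU.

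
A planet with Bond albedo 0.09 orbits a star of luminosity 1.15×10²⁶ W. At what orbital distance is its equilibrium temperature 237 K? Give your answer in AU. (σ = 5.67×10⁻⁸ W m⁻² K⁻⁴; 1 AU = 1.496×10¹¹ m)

d ≈ 0.721 AU

From T_eq⁴ = L(1−A)/(16πσd²): d = √[L(1−A)/(16πσT_eq⁴)].
d = √[1.15×10²⁶ × 0.91 / (16π × 5.67×10⁻⁸ × (237)⁴)] = 1.08×10¹¹ m = 0.721 AU.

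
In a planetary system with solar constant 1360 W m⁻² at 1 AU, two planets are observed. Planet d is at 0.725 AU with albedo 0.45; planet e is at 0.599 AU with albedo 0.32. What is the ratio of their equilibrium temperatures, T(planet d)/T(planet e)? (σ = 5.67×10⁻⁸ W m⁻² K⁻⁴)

T₁/T₂ ≈ 0.862

T_eq = [S₀(1−A)/(4σd²)]^(1/4), so T ∝ (1−A)^(1/4) / √d.
T₁ = [1360×0.55/(4×5.67×10⁻⁸×0.725²)]^(1/4) = 281.45 K.
T₂ = [1360×0.68/(4×5.67×10⁻⁸×0.599²)]^(1/4) = 326.50 K.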